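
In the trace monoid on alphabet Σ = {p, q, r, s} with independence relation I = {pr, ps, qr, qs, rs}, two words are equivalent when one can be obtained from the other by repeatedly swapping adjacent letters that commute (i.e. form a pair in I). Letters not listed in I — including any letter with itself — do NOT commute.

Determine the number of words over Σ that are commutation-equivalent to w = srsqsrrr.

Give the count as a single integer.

piece 0:s — minimal
piece 1:r — minimal
piece 2:s rests on {0:s}
piece 3:q — minimal
piece 4:s rests on {2:s}
piece 5:r rests on {1:r}
piece 6:r rests on {5:r}
piece 7:r rests on {6:r}
minimal pieces: {0:s, 1:r, 3:q}
ways to finish when only these pieces remain (= sum over removing one remaining piece with nothing left below it):
  1 left: {3}→1  {4}→1  {7}→1
  2 left: {2,4}→1  {3,4}→2  {3,7}→2  {4,7}→2  {6,7}→1
  3 left: {0,2,4}→1  {2,3,4}→3  {2,4,7}→3  {3,4,7}→6  {3,6,7}→3  {4,6,7}→3  {5,6,7}→1
  4 left: {0,2,3,4}→4  {0,2,4,7}→4  {1,5,6,7}→1  {2,3,4,7}→12  {2,4,6,7}→6  {3,4,6,7}→12  {3,5,6,7}→4  {4,5,6,7}→4
  5 left: {0,2,3,4,7}→20  {0,2,4,6,7}→10  {1,3,5,6,7}→5  {1,4,5,6,7}→5  {2,3,4,6,7}→30  {2,4,5,6,7}→10  {3,4,5,6,7}→20
  6 left: {0,2,3,4,6,7}→60  {0,2,4,5,6,7}→20  {1,2,4,5,6,7}→15  {1,3,4,5,6,7}→30  {2,3,4,5,6,7}→60
  placing 0:s first → 105 extensions
  placing 1:r first → 140 extensions
  placing 3:q first → 35 extensions
total linear extensions = 280

280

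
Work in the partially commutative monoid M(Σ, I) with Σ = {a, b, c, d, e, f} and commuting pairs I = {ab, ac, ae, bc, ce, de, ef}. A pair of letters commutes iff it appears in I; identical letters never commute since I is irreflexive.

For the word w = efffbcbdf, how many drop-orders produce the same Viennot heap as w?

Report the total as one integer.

drop 0:e onto floor
drop 1:f onto floor
drop 2:f onto {1:f}
drop 3:f onto {2:f}
drop 4:b onto {0:e, 3:f}
drop 5:c onto {3:f}
drop 6:b onto {4:b}
drop 7:d onto {5:c, 6:b}
drop 8:f onto {7:d}
ground layer = {0:e, 1:f}
drop-orders for the pieces not yet dropped (sum over which currently-grounded one goes next):
  1 to go: {8} 1
  2 to go: {7,8} 1
  3 to go: {5,7,8} 1  {6,7,8} 1
  4 to go: {4,6,7,8} 1  {5,6,7,8} 2
  5 to go: {0,4,6,7,8} 1  {4,5,6,7,8} 3
  6 to go: {0,4,5,6,7,8} 4  {3,4,5,6,7,8} 3
  7 to go: {0,3,4,5,6,7,8} 7  {2,3,4,5,6,7,8} 3
  if 0:e drops first: 3 orders
  if 1:f drops first: 10 orders
heap linearizations: 13

13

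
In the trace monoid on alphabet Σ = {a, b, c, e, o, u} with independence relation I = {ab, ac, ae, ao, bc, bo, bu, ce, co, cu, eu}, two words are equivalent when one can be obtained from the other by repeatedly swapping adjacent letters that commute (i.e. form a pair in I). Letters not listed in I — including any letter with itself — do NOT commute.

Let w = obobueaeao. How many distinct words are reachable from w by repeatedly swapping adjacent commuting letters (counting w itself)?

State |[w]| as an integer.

drop 0:o onto floor
drop 1:b onto floor
drop 2:o onto {0:o}
drop 3:b onto {1:b}
drop 4:u onto {2:o}
drop 5:e onto {2:o, 3:b}
drop 6:a onto {4:u}
drop 7:e onto {5:e}
drop 8:a onto {6:a}
drop 9:o onto {4:u, 7:e}
ground layer = {0:o, 1:b}
drop-orders for the pieces not yet dropped (sum over which currently-grounded one goes next):
  1 to go: {8} 1  {9} 1
  2 to go: {6,8} 1  {7,9} 1  {8,9} 2
  3 to go: {5,7,9} 1  {6,8,9} 3  {7,8,9} 3
  4 to go: {3,5,7,9} 1  {4,6,8,9} 3  {5,7,8,9} 4  {6,7,8,9} 6
  5 to go: {1,3,5,7,9} 1  {3,5,7,8,9} 5  {4,6,7,8,9} 9  {5,6,7,8,9} 10
  6 to go: {1,3,5,7,8,9} 6  {3,5,6,7,8,9} 15  {4,5,6,7,8,9} 19
  7 to go: {1,3,5,6,7,8,9} 21  {2,4,5,6,7,8,9} 19  {3,4,5,6,7,8,9} 34
  8 to go: {0,2,4,5,6,7,8,9} 19  {1,3,4,5,6,7,8,9} 55  {2,3,4,5,6,7,8,9} 53
  if 0:o drops first: 108 orders
  if 1:b drops first: 72 orders
heap linearizations: 180

180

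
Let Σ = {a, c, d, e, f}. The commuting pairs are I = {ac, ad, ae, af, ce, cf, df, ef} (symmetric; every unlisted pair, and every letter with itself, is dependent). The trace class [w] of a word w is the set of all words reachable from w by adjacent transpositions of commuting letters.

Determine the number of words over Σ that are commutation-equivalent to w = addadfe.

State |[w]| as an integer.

drop 0:a onto floor
drop 1:d onto floor
drop 2:d onto {1:d}
drop 3:a onto {0:a}
drop 4:d onto {2:d}
drop 5:f onto floor
drop 6:e onto {4:d}
ground layer = {0:a, 1:d, 5:f}
drop-orders for the pieces not yet dropped (sum over which currently-grounded one goes next):
  1 to go: {3} 1  {5} 1  {6} 1
  2 to go: {0,3} 1  {3,5} 2  {3,6} 2  {4,6} 1  {5,6} 2
  3 to go: {0,3,5} 3  {0,3,6} 3  {2,4,6} 1  {3,4,6} 3  {3,5,6} 6  {4,5,6} 3
  4 to go: {0,3,4,6} 6  {0,3,5,6} 12  {1,2,4,6} 1  {2,3,4,6} 4  {2,4,5,6} 4  {3,4,5,6} 12
  5 to go: {0,2,3,4,6} 10  {0,3,4,5,6} 30  {1,2,3,4,6} 5  {1,2,4,5,6} 5  {2,3,4,5,6} 20
  if 0:a drops first: 30 orders
  if 1:d drops first: 60 orders
  if 5:f drops first: 15 orders
heap linearizations: 105

105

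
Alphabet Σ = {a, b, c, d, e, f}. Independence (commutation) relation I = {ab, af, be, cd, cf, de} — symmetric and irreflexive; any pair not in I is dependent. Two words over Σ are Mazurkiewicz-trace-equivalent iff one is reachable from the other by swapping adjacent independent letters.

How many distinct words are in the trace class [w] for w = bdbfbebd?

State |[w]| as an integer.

#0=b has no predecessor
#1=d depends on [0:b]
#2=b depends on [1:d]
#3=f depends on [2:b]
#4=b depends on [3:f]
#5=e depends on [3:f]
#6=b depends on [4:b]
#7=d depends on [6:b]
sources: [0:b]
N(rest) = Σ N(rest − s) over sources s of rest; N(one piece) = 1:
  size 1 → [5]=1  [7]=1
  size 2 → [5,7]=2  [6,7]=1
  size 3 → [4,6,7]=1  [5,6,7]=3
  size 4 → [4,5,6,7]=4
  size 5 → [3,4,5,6,7]=4
  size 6 → [2,3,4,5,6,7]=4
  first=0(b) contributes 4

4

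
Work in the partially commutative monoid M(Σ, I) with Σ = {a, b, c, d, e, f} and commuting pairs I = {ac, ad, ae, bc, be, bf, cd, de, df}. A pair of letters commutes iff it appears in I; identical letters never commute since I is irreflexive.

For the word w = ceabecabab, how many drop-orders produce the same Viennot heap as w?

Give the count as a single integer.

piece 0:c — minimal
piece 1:e rests on {0:c}
piece 2:a — minimal
piece 3:b rests on {2:a}
piece 4:e rests on {1:e}
piece 5:c rests on {4:e}
piece 6:a rests on {3:b}
piece 7:b rests on {6:a}
piece 8:a rests on {7:b}
piece 9:b rests on {8:a}
minimal pieces: {0:c, 2:a}
ways to finish when only these pieces remain (= sum over removing one remaining piece with nothing left below it):
  1 left: {5}→1  {9}→1
  2 left: {4,5}→1  {5,9}→2  {8,9}→1
  3 left: {1,4,5}→1  {4,5,9}→3  {5,8,9}→3  {7,8,9}→1
  4 left: {0,1,4,5}→1  {1,4,5,9}→4  {4,5,8,9}→6  {5,7,8,9}→4  {6,7,8,9}→1
  5 left: {0,1,4,5,9}→5  {1,4,5,8,9}→10  {3,6,7,8,9}→1  {4,5,7,8,9}→10  {5,6,7,8,9}→5
  6 left: {0,1,4,5,8,9}→15  {1,4,5,7,8,9}→20  {2,3,6,7,8,9}→1  {3,5,6,7,8,9}→6  {4,5,6,7,8,9}→15
  7 left: {0,1,4,5,7,8,9}→35  {1,4,5,6,7,8,9}→35  {2,3,5,6,7,8,9}→7  {3,4,5,6,7,8,9}→21
  8 left: {0,1,4,5,6,7,8,9}→70  {1,3,4,5,6,7,8,9}→56  {2,3,4,5,6,7,8,9}→28
  placing 0:c first → 84 extensions
  placing 2:a first → 126 extensions
total linear extensions = 210

210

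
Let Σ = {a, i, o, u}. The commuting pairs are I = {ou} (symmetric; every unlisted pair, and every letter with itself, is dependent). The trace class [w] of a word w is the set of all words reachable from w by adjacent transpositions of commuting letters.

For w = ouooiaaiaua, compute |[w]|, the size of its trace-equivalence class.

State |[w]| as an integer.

drop 0:o onto floor
drop 1:u onto floor
drop 2:o onto {0:o}
drop 3:o onto {2:o}
drop 4:i onto {1:u, 3:o}
drop 5:a onto {4:i}
drop 6:a onto {5:a}
drop 7:i onto {6:a}
drop 8:a onto {7:i}
drop 9:u onto {8:a}
drop 10:a onto {9:u}
ground layer = {0:o, 1:u}
drop-orders for the pieces not yet dropped (sum over which currently-grounded one goes next):
  1 to go: {10} 1
  2 to go: {9,10} 1
  3 to go: {8,9,10} 1
  4 to go: {7,8,9,10} 1
  5 to go: {6,7,8,9,10} 1
  6 to go: {5,6,7,8,9,10} 1
  7 to go: {4,5,6,7,8,9,10} 1
  8 to go: {1,4,5,6,7,8,9,10} 1  {3,4,5,6,7,8,9,10} 1
  9 to go: {1,3,4,5,6,7,8,9,10} 2  {2,3,4,5,6,7,8,9,10} 1
  if 0:o drops first: 3 orders
  if 1:u drops first: 1 orders
heap linearizations: 4

4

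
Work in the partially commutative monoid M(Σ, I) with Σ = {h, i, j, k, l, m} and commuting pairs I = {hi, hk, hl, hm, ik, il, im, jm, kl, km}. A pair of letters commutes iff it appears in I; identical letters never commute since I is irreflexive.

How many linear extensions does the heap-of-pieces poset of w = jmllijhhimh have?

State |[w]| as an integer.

#0=j has no predecessor
#1=m has no predecessor
#2=l depends on [0:j, 1:m]
#3=l depends on [2:l]
#4=i depends on [0:j]
#5=j depends on [3:l, 4:i]
#6=h depends on [5:j]
#7=h depends on [6:h]
#8=i depends on [5:j]
#9=m depends on [3:l]
#10=h depends on [7:h]
sources: [0:j, 1:m]
N(rest) = Σ N(rest − s) over sources s of rest; N(one piece) = 1:
  size 1 → [8]=1  [9]=1  [10]=1
  size 2 → [7,10]=1  [8,9]=2  [8,10]=2  [9,10]=2
  size 3 → [6,7,10]=1  [7,8,10]=3  [7,9,10]=3  [8,9,10]=6
  size 4 → [6,7,8,10]=4  [6,7,9,10]=4  [7,8,9,10]=12
  size 5 → [5,6,7,8,10]=4  [6,7,8,9,10]=20
  size 6 → [4,5,6,7,8,10]=4  [5,6,7,8,9,10]=24
  size 7 → [3,5,6,7,8,9,10]=24  [4,5,6,7,8,9,10]=28
  size 8 → [2,3,5,6,7,8,9,10]=24  [3,4,5,6,7,8,9,10]=52
  size 9 → [1,2,3,5,6,7,8,9,10]=24  [2,3,4,5,6,7,8,9,10]=76
  first=0(j) contributes 100
  first=1(m) contributes 76
|[w]| = 176

176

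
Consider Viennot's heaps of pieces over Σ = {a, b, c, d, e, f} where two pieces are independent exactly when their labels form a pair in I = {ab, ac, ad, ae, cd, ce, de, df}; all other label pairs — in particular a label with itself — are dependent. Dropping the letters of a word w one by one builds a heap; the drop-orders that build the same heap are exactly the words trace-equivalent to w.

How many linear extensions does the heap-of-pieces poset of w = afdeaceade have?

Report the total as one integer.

0(a) covers ∅
1(f) covers 0:a
2(d) covers ∅
3(e) covers 1:f
4(a) covers 1:f
5(c) covers 1:f
6(e) covers 3:e
7(a) covers 4:a
8(d) covers 2:d
9(e) covers 6:e
floor of heap: 0:a, 2:d
completions by unplaced set U, small U first (add the entries for U minus each lowest piece of U):
  |U|=1: {5}:1  {7}:1  {8}:1  {9}:1
  |U|=2: {2,8}:1  {4,7}:1  {5,7}:2  {5,8}:2  {5,9}:2  {6,9}:1  {7,8}:2  {7,9}:2  {8,9}:2
  |U|=3: {2,5,8}:3  {2,7,8}:3  {2,8,9}:3  {3,6,9}:1  {4,5,7}:3  {4,7,8}:3  {4,7,9}:3  {5,6,9}:3  {5,7,8}:6  {5,7,9}:6  {5,8,9}:6  {6,7,9}:3  {6,8,9}:3  {7,8,9}:6
  |U|=4: {2,4,7,8}:6  {2,5,7,8}:12  {2,5,8,9}:12  {2,6,8,9}:6  {2,7,8,9}:12  {3,5,6,9}:4  {3,6,7,9}:4  {3,6,8,9}:4  {4,5,7,8}:12  {4,5,7,9}:12  {4,6,7,9}:6  {4,7,8,9}:12  {5,6,7,9}:12  {5,6,8,9}:12  {5,7,8,9}:24  {6,7,8,9}:12
  |U|=5: {2,3,6,8,9}:10  {2,4,5,7,8}:30  {2,4,7,8,9}:30  {2,5,6,8,9}:30  {2,5,7,8,9}:60  {2,6,7,8,9}:30  {3,4,6,7,9}:10  {3,5,6,7,9}:20  {3,5,6,8,9}:20  {3,6,7,8,9}:20  {4,5,6,7,9}:30  {4,5,7,8,9}:60  {4,6,7,8,9}:30  {5,6,7,8,9}:60
  |U|=6: {2,3,5,6,8,9}:60  {2,3,6,7,8,9}:60  {2,4,5,7,8,9}:180  {2,4,6,7,8,9}:90  {2,5,6,7,8,9}:180  {3,4,5,6,7,9}:60  {3,4,6,7,8,9}:60  {3,5,6,7,8,9}:120  {4,5,6,7,8,9}:180
  |U|=7: {1,3,4,5,6,7,9}:60  {2,3,4,6,7,8,9}:210  {2,3,5,6,7,8,9}:420  {2,4,5,6,7,8,9}:630  {3,4,5,6,7,8,9}:420
  |U|=8: {0,1,3,4,5,6,7,9}:60  {1,3,4,5,6,7,8,9}:480  {2,3,4,5,6,7,8,9}:1680
  start at 0(a): 2160
  start at 2(d): 540
sum over floor = 2700

2700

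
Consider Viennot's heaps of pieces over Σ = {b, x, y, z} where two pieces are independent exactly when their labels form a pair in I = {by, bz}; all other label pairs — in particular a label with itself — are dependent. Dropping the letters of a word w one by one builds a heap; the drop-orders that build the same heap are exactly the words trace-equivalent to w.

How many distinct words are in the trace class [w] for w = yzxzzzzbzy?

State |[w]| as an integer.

7

#0=y has no predecessor
#1=z depends on [0:y]
#2=x depends on [1:z]
#3=z depends on [2:x]
#4=z depends on [3:z]
#5=z depends on [4:z]
#6=z depends on [5:z]
#7=b depends on [2:x]
#8=z depends on [6:z]
#9=y depends on [8:z]
sources: [0:y]
N(rest) = Σ N(rest − s) over sources s of rest; N(one piece) = 1:
  size 1 → [7]=1  [9]=1
  size 2 → [7,9]=2  [8,9]=1
  size 3 → [6,8,9]=1  [7,8,9]=3
  size 4 → [5,6,8,9]=1  [6,7,8,9]=4
  size 5 → [4,5,6,8,9]=1  [5,6,7,8,9]=5
  size 6 → [3,4,5,6,8,9]=1  [4,5,6,7,8,9]=6
  size 7 → [3,4,5,6,7,8,9]=7
  size 8 → [2,3,4,5,6,7,8,9]=7
  first=0(y) contributes 7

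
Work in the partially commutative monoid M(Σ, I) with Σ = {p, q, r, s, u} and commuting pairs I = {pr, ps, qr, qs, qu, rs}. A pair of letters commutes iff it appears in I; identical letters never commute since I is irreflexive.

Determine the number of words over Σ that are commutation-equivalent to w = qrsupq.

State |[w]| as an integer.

8

#0=q has no predecessor
#1=r has no predecessor
#2=s has no predecessor
#3=u depends on [1:r, 2:s]
#4=p depends on [0:q, 3:u]
#5=q depends on [4:p]
sources: [0:q, 1:r, 2:s]
N(rest) = Σ N(rest − s) over sources s of rest; N(one piece) = 1:
  size 1 → [5]=1
  size 2 → [4,5]=1
  size 3 → [0,4,5]=1  [3,4,5]=1
  size 4 → [0,3,4,5]=2  [1,3,4,5]=1  [2,3,4,5]=1
  first=0(q) contributes 2
  first=1(r) contributes 3
  first=2(s) contributes 3
|[w]| = 8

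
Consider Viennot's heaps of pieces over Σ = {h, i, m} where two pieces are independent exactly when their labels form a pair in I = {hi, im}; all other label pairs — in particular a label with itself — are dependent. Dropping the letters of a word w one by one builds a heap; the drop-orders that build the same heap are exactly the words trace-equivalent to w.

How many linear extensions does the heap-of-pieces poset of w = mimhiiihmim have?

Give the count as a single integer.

462

#0=m has no predecessor
#1=i has no predecessor
#2=m depends on [0:m]
#3=h depends on [2:m]
#4=i depends on [1:i]
#5=i depends on [4:i]
#6=i depends on [5:i]
#7=h depends on [3:h]
#8=m depends on [7:h]
#9=i depends on [6:i]
#10=m depends on [8:m]
sources: [0:m, 1:i]
N(rest) = Σ N(rest − s) over sources s of rest; N(one piece) = 1:
  size 1 → [9]=1  [10]=1
  size 2 → [6,9]=1  [8,10]=1  [9,10]=2
  size 3 → [5,6,9]=1  [6,9,10]=3  [7,8,10]=1  [8,9,10]=3
  size 4 → [3,7,8,10]=1  [4,5,6,9]=1  [5,6,9,10]=4  [6,8,9,10]=6  [7,8,9,10]=4
  size 5 → [1,4,5,6,9]=1  [2,3,7,8,10]=1  [3,7,8,9,10]=5  [4,5,6,9,10]=5  [5,6,8,9,10]=10  [6,7,8,9,10]=10
  size 6 → [0,2,3,7,8,10]=1  [1,4,5,6,9,10]=6  [2,3,7,8,9,10]=6  [3,6,7,8,9,10]=15  [4,5,6,8,9,10]=15  [5,6,7,8,9,10]=20
  size 7 → [0,2,3,7,8,9,10]=7  [1,4,5,6,8,9,10]=21  [2,3,6,7,8,9,10]=21  [3,5,6,7,8,9,10]=35  [4,5,6,7,8,9,10]=35
  size 8 → [0,2,3,6,7,8,9,10]=28  [1,4,5,6,7,8,9,10]=56  [2,3,5,6,7,8,9,10]=56  [3,4,5,6,7,8,9,10]=70
  size 9 → [0,2,3,5,6,7,8,9,10]=84  [1,3,4,5,6,7,8,9,10]=126  [2,3,4,5,6,7,8,9,10]=126
  first=0(m) contributes 252
  first=1(i) contributes 210
|[w]| = 462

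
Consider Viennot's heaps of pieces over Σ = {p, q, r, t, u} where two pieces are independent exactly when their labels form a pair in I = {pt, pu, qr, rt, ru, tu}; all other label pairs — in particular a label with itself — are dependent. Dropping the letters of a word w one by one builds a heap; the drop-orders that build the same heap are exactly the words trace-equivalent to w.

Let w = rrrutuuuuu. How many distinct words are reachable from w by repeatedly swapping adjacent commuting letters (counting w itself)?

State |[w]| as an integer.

drop 0:r onto floor
drop 1:r onto {0:r}
drop 2:r onto {1:r}
drop 3:u onto floor
drop 4:t onto floor
drop 5:u onto {3:u}
drop 6:u onto {5:u}
drop 7:u onto {6:u}
drop 8:u onto {7:u}
drop 9:u onto {8:u}
ground layer = {0:r, 3:u, 4:t}
drop-orders for the pieces not yet dropped (sum over which currently-grounded one goes next):
  1 to go: {2} 1  {4} 1  {9} 1
  2 to go: {1,2} 1  {2,4} 2  {2,9} 2  {4,9} 2  {8,9} 1
  3 to go: {0,1,2} 1  {1,2,4} 3  {1,2,9} 3  {2,4,9} 6  {2,8,9} 3  {4,8,9} 3  {7,8,9} 1
  4 to go: {0,1,2,4} 4  {0,1,2,9} 4  {1,2,4,9} 12  {1,2,8,9} 6  {2,4,8,9} 12  {2,7,8,9} 4  {4,7,8,9} 4  {6,7,8,9} 1
  5 to go: {0,1,2,4,9} 20  {0,1,2,8,9} 10  {1,2,4,8,9} 30  {1,2,7,8,9} 10  {2,4,7,8,9} 20  {2,6,7,8,9} 5  {4,6,7,8,9} 5  {5,6,7,8,9} 1
  6 to go: {0,1,2,4,8,9} 60  {0,1,2,7,8,9} 20  {1,2,4,7,8,9} 60  {1,2,6,7,8,9} 15  {2,4,6,7,8,9} 30  {2,5,6,7,8,9} 6  {3,5,6,7,8,9} 1  {4,5,6,7,8,9} 6
  7 to go: {0,1,2,4,7,8,9} 140  {0,1,2,6,7,8,9} 35  {1,2,4,6,7,8,9} 105  {1,2,5,6,7,8,9} 21  {2,3,5,6,7,8,9} 7  {2,4,5,6,7,8,9} 42  {3,4,5,6,7,8,9} 7
  8 to go: {0,1,2,4,6,7,8,9} 280  {0,1,2,5,6,7,8,9} 56  {1,2,3,5,6,7,8,9} 28  {1,2,4,5,6,7,8,9} 168  {2,3,4,5,6,7,8,9} 56
  if 0:r drops first: 252 orders
  if 3:u drops first: 504 orders
  if 4:t drops first: 84 orders
heap linearizations: 840

840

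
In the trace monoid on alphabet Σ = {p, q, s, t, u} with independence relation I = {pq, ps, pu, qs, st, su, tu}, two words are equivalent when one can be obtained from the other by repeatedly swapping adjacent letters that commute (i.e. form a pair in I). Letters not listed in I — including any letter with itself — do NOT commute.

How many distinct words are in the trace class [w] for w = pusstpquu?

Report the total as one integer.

468

#0=p has no predecessor
#1=u has no predecessor
#2=s has no predecessor
#3=s depends on [2:s]
#4=t depends on [0:p]
#5=p depends on [4:t]
#6=q depends on [1:u, 4:t]
#7=u depends on [6:q]
#8=u depends on [7:u]
sources: [0:p, 1:u, 2:s]
N(rest) = Σ N(rest − s) over sources s of rest; N(one piece) = 1:
  size 1 → [3]=1  [5]=1  [8]=1
  size 2 → [2,3]=1  [3,5]=2  [3,8]=2  [5,8]=2  [7,8]=1
  size 3 → [2,3,5]=3  [2,3,8]=3  [3,5,8]=6  [3,7,8]=3  [5,7,8]=3  [6,7,8]=1
  size 4 → [1,6,7,8]=1  [2,3,5,8]=12  [2,3,7,8]=6  [3,5,7,8]=12  [3,6,7,8]=4  [5,6,7,8]=4
  size 5 → [1,3,6,7,8]=5  [1,5,6,7,8]=5  [2,3,5,7,8]=30  [2,3,6,7,8]=10  [3,5,6,7,8]=20  [4,5,6,7,8]=4
  size 6 → [0,4,5,6,7,8]=4  [1,2,3,6,7,8]=15  [1,3,5,6,7,8]=30  [1,4,5,6,7,8]=9  [2,3,5,6,7,8]=60  [3,4,5,6,7,8]=24
  size 7 → [0,1,4,5,6,7,8]=13  [0,3,4,5,6,7,8]=28  [1,2,3,5,6,7,8]=105  [1,3,4,5,6,7,8]=63  [2,3,4,5,6,7,8]=84
  first=0(p) contributes 252
  first=1(u) contributes 112
  first=2(s) contributes 104
|[w]| = 468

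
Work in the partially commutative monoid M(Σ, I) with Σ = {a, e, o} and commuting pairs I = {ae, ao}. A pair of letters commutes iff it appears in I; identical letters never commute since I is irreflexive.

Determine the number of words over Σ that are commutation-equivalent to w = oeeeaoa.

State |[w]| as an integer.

piece 0:o — minimal
piece 1:e rests on {0:o}
piece 2:e rests on {1:e}
piece 3:e rests on {2:e}
piece 4:a — minimal
piece 5:o rests on {3:e}
piece 6:a rests on {4:a}
minimal pieces: {0:o, 4:a}
ways to finish when only these pieces remain (= sum over removing one remaining piece with nothing left below it):
  1 left: {5}→1  {6}→1
  2 left: {3,5}→1  {4,6}→1  {5,6}→2
  3 left: {2,3,5}→1  {3,5,6}→3  {4,5,6}→3
  4 left: {1,2,3,5}→1  {2,3,5,6}→4  {3,4,5,6}→6
  5 left: {0,1,2,3,5}→1  {1,2,3,5,6}→5  {2,3,4,5,6}→10
  placing 0:o first → 15 extensions
  placing 4:a first → 6 extensions
total linear extensions = 21

21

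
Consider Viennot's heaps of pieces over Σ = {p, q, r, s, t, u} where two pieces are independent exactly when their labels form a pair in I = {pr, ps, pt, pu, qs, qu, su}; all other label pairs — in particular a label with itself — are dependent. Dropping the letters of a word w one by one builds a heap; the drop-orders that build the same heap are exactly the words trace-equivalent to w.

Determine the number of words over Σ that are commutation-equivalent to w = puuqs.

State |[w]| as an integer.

#0=p has no predecessor
#1=u has no predecessor
#2=u depends on [1:u]
#3=q depends on [0:p]
#4=s has no predecessor
sources: [0:p, 1:u, 4:s]
N(rest) = Σ N(rest − s) over sources s of rest; N(one piece) = 1:
  size 1 → [2]=1  [3]=1  [4]=1
  size 2 → [0,3]=1  [1,2]=1  [2,3]=2  [2,4]=2  [3,4]=2
  size 3 → [0,2,3]=3  [0,3,4]=3  [1,2,3]=3  [1,2,4]=3  [2,3,4]=6
  first=0(p) contributes 12
  first=1(u) contributes 12
  first=4(s) contributes 6
|[w]| = 30

30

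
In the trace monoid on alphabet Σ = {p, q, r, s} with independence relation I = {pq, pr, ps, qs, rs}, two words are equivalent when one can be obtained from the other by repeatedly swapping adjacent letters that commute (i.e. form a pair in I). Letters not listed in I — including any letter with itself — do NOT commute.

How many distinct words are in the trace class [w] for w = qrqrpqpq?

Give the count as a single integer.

28

#0=q has no predecessor
#1=r depends on [0:q]
#2=q depends on [1:r]
#3=r depends on [2:q]
#4=p has no predecessor
#5=q depends on [3:r]
#6=p depends on [4:p]
#7=q depends on [5:q]
sources: [0:q, 4:p]
N(rest) = Σ N(rest − s) over sources s of rest; N(one piece) = 1:
  size 1 → [6]=1  [7]=1
  size 2 → [4,6]=1  [5,7]=1  [6,7]=2
  size 3 → [3,5,7]=1  [4,6,7]=3  [5,6,7]=3
  size 4 → [2,3,5,7]=1  [3,5,6,7]=4  [4,5,6,7]=6
  size 5 → [1,2,3,5,7]=1  [2,3,5,6,7]=5  [3,4,5,6,7]=10
  size 6 → [0,1,2,3,5,7]=1  [1,2,3,5,6,7]=6  [2,3,4,5,6,7]=15
  first=0(q) contributes 21
  first=4(p) contributes 7
|[w]| = 28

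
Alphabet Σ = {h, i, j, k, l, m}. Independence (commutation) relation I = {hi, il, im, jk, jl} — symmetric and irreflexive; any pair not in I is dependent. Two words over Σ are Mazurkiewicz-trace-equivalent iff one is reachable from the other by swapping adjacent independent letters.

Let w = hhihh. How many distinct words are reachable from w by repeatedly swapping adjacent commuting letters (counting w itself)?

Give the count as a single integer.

#0=h has no predecessor
#1=h depends on [0:h]
#2=i has no predecessor
#3=h depends on [1:h]
#4=h depends on [3:h]
sources: [0:h, 2:i]
N(rest) = Σ N(rest − s) over sources s of rest; N(one piece) = 1:
  size 1 → [2]=1  [4]=1
  size 2 → [2,4]=2  [3,4]=1
  size 3 → [1,3,4]=1  [2,3,4]=3
  first=0(h) contributes 4
  first=2(i) contributes 1
|[w]| = 5

5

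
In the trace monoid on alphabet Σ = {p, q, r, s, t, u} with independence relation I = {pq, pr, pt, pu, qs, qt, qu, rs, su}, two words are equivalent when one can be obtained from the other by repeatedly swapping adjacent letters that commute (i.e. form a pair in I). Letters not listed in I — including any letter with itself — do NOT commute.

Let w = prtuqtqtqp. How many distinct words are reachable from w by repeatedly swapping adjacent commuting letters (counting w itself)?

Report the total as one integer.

0(p) covers ∅
1(r) covers ∅
2(t) covers 1:r
3(u) covers 2:t
4(q) covers 1:r
5(t) covers 3:u
6(q) covers 4:q
7(t) covers 5:t
8(q) covers 6:q
9(p) covers 0:p
floor of heap: 0:p, 1:r
completions by unplaced set U, small U first (add the entries for U minus each lowest piece of U):
  |U|=1: {7}:1  {8}:1  {9}:1
  |U|=2: {0,9}:1  {5,7}:1  {6,8}:1  {7,8}:2  {7,9}:2  {8,9}:2
  |U|=3: {0,7,9}:3  {0,8,9}:3  {3,5,7}:1  {4,6,8}:1  {5,7,8}:3  {5,7,9}:3  {6,7,8}:3  {6,8,9}:3  {7,8,9}:6
  |U|=4: {0,5,7,9}:6  {0,6,8,9}:6  {0,7,8,9}:12  {2,3,5,7}:1  {3,5,7,8}:4  {3,5,7,9}:4  {4,6,7,8}:4  {4,6,8,9}:4  {5,6,7,8}:6  {5,7,8,9}:12  {6,7,8,9}:12
  |U|=5: {0,3,5,7,9}:10  {0,4,6,8,9}:10  {0,5,7,8,9}:30  {0,6,7,8,9}:30  {2,3,5,7,8}:5  {2,3,5,7,9}:5  {3,5,6,7,8}:10  {3,5,7,8,9}:20  {4,5,6,7,8}:10  {4,6,7,8,9}:20  {5,6,7,8,9}:30
  |U|=6: {0,2,3,5,7,9}:15  {0,3,5,7,8,9}:60  {0,4,6,7,8,9}:60  {0,5,6,7,8,9}:90  {2,3,5,6,7,8}:15  {2,3,5,7,8,9}:30  {3,4,5,6,7,8}:20  {3,5,6,7,8,9}:60  {4,5,6,7,8,9}:60
  |U|=7: {0,2,3,5,7,8,9}:105  {0,3,5,6,7,8,9}:210  {0,4,5,6,7,8,9}:210  {2,3,4,5,6,7,8}:35  {2,3,5,6,7,8,9}:105  {3,4,5,6,7,8,9}:140
  |U|=8: {0,2,3,5,6,7,8,9}:420  {0,3,4,5,6,7,8,9}:560  {1,2,3,4,5,6,7,8}:35  {2,3,4,5,6,7,8,9}:280
  start at 0(p): 315
  start at 1(r): 1260
sum over floor = 1575

1575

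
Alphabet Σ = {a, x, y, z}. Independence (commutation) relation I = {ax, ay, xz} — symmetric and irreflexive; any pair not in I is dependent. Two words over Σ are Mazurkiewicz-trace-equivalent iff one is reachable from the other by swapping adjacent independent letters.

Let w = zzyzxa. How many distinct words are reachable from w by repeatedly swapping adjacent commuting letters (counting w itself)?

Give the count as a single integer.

3

#0=z has no predecessor
#1=z depends on [0:z]
#2=y depends on [1:z]
#3=z depends on [2:y]
#4=x depends on [2:y]
#5=a depends on [3:z]
sources: [0:z]
N(rest) = Σ N(rest − s) over sources s of rest; N(one piece) = 1:
  size 1 → [4]=1  [5]=1
  size 2 → [3,5]=1  [4,5]=2
  size 3 → [3,4,5]=3
  size 4 → [2,3,4,5]=3
  first=0(z) contributes 3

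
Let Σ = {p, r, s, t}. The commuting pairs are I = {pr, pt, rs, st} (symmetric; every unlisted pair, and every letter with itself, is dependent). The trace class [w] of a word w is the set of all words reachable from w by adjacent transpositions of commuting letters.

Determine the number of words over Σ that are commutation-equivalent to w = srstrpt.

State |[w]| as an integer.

piece 0:s — minimal
piece 1:r — minimal
piece 2:s rests on {0:s}
piece 3:t rests on {1:r}
piece 4:r rests on {3:t}
piece 5:p rests on {2:s}
piece 6:t rests on {4:r}
minimal pieces: {0:s, 1:r}
ways to finish when only these pieces remain (= sum over removing one remaining piece with nothing left below it):
  1 left: {5}→1  {6}→1
  2 left: {2,5}→1  {4,6}→1  {5,6}→2
  3 left: {0,2,5}→1  {2,5,6}→3  {3,4,6}→1  {4,5,6}→3
  4 left: {0,2,5,6}→4  {1,3,4,6}→1  {2,4,5,6}→6  {3,4,5,6}→4
  5 left: {0,2,4,5,6}→10  {1,3,4,5,6}→5  {2,3,4,5,6}→10
  placing 0:s first → 15 extensions
  placing 1:r first → 20 extensions
total linear extensions = 35

35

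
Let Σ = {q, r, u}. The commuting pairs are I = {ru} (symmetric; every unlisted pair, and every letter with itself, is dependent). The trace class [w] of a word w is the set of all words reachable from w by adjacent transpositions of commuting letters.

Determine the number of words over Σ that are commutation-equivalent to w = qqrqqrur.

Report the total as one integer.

3

piece 0:q — minimal
piece 1:q rests on {0:q}
piece 2:r rests on {1:q}
piece 3:q rests on {2:r}
piece 4:q rests on {3:q}
piece 5:r rests on {4:q}
piece 6:u rests on {4:q}
piece 7:r rests on {5:r}
minimal pieces: {0:q}
ways to finish when only these pieces remain (= sum over removing one remaining piece with nothing left below it):
  1 left: {6}→1  {7}→1
  2 left: {5,7}→1  {6,7}→2
  3 left: {5,6,7}→3
  4 left: {4,5,6,7}→3
  5 left: {3,4,5,6,7}→3
  6 left: {2,3,4,5,6,7}→3
  placing 0:q first → 3 extensions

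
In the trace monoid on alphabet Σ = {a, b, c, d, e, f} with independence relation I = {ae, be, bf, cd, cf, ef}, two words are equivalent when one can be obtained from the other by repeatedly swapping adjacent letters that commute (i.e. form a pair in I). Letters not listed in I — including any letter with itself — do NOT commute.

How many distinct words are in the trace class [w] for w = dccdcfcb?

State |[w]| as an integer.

drop 0:d onto floor
drop 1:c onto floor
drop 2:c onto {1:c}
drop 3:d onto {0:d}
drop 4:c onto {2:c}
drop 5:f onto {3:d}
drop 6:c onto {4:c}
drop 7:b onto {3:d, 6:c}
ground layer = {0:d, 1:c}
drop-orders for the pieces not yet dropped (sum over which currently-grounded one goes next):
  1 to go: {5} 1  {7} 1
  2 to go: {5,7} 2  {6,7} 1
  3 to go: {3,5,7} 2  {4,6,7} 1  {5,6,7} 3
  4 to go: {0,3,5,7} 2  {2,4,6,7} 1  {3,5,6,7} 5  {4,5,6,7} 4
  5 to go: {0,3,5,6,7} 7  {1,2,4,6,7} 1  {2,4,5,6,7} 5  {3,4,5,6,7} 9
  6 to go: {0,3,4,5,6,7} 16  {1,2,4,5,6,7} 6  {2,3,4,5,6,7} 14
  if 0:d drops first: 20 orders
  if 1:c drops first: 30 orders
heap linearizations: 50

50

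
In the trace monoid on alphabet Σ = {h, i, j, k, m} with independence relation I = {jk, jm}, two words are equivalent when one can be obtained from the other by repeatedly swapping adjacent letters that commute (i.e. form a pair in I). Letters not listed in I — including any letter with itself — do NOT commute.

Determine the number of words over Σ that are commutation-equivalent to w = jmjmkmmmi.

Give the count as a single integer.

#0=j has no predecessor
#1=m has no predecessor
#2=j depends on [0:j]
#3=m depends on [1:m]
#4=k depends on [3:m]
#5=m depends on [4:k]
#6=m depends on [5:m]
#7=m depends on [6:m]
#8=i depends on [2:j, 7:m]
sources: [0:j, 1:m]
N(rest) = Σ N(rest − s) over sources s of rest; N(one piece) = 1:
  size 1 → [8]=1
  size 2 → [2,8]=1  [7,8]=1
  size 3 → [0,2,8]=1  [2,7,8]=2  [6,7,8]=1
  size 4 → [0,2,7,8]=3  [2,6,7,8]=3  [5,6,7,8]=1
  size 5 → [0,2,6,7,8]=6  [2,5,6,7,8]=4  [4,5,6,7,8]=1
  size 6 → [0,2,5,6,7,8]=10  [2,4,5,6,7,8]=5  [3,4,5,6,7,8]=1
  size 7 → [0,2,4,5,6,7,8]=15  [1,3,4,5,6,7,8]=1  [2,3,4,5,6,7,8]=6
  first=0(j) contributes 7
  first=1(m) contributes 21
|[w]| = 28

28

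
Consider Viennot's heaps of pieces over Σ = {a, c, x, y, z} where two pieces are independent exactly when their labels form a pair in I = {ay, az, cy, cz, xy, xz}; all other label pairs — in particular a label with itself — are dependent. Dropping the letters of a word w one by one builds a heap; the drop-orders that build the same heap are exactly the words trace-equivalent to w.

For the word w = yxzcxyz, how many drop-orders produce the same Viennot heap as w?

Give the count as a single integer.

35

0(y) covers ∅
1(x) covers ∅
2(z) covers 0:y
3(c) covers 1:x
4(x) covers 3:c
5(y) covers 2:z
6(z) covers 5:y
floor of heap: 0:y, 1:x
completions by unplaced set U, small U first (add the entries for U minus each lowest piece of U):
  |U|=1: {4}:1  {6}:1
  |U|=2: {3,4}:1  {4,6}:2  {5,6}:1
  |U|=3: {1,3,4}:1  {2,5,6}:1  {3,4,6}:3  {4,5,6}:3
  |U|=4: {0,2,5,6}:1  {1,3,4,6}:4  {2,4,5,6}:4  {3,4,5,6}:6
  |U|=5: {0,2,4,5,6}:5  {1,3,4,5,6}:10  {2,3,4,5,6}:10
  start at 0(y): 20
  start at 1(x): 15
sum over floor = 35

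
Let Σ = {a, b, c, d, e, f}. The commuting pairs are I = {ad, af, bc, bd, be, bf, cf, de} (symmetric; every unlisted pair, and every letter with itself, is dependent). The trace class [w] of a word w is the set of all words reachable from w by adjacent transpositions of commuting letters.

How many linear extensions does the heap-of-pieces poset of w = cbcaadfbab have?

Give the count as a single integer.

0(c) covers ∅
1(b) covers ∅
2(c) covers 0:c
3(a) covers 1:b, 2:c
4(a) covers 3:a
5(d) covers 2:c
6(f) covers 5:d
7(b) covers 4:a
8(a) covers 7:b
9(b) covers 8:a
floor of heap: 0:c, 1:b
completions by unplaced set U, small U first (add the entries for U minus each lowest piece of U):
  |U|=1: {6}:1  {9}:1
  |U|=2: {5,6}:1  {6,9}:2  {8,9}:1
  |U|=3: {5,6,9}:3  {6,8,9}:3  {7,8,9}:1
  |U|=4: {4,7,8,9}:1  {5,6,8,9}:6  {6,7,8,9}:4
  |U|=5: {3,4,7,8,9}:1  {4,6,7,8,9}:5  {5,6,7,8,9}:10
  |U|=6: {1,3,4,7,8,9}:1  {3,4,6,7,8,9}:6  {4,5,6,7,8,9}:15
  |U|=7: {1,3,4,6,7,8,9}:7  {3,4,5,6,7,8,9}:21
  |U|=8: {1,3,4,5,6,7,8,9}:28  {2,3,4,5,6,7,8,9}:21
  start at 0(c): 49
  start at 1(b): 21
sum over floor = 70

70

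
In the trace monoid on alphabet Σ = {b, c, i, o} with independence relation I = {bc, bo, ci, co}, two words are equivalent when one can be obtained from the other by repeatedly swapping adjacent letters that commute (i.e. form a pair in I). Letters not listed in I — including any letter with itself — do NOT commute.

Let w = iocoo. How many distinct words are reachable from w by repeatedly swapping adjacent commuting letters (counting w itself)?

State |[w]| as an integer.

5

piece 0:i — minimal
piece 1:o rests on {0:i}
piece 2:c — minimal
piece 3:o rests on {1:o}
piece 4:o rests on {3:o}
minimal pieces: {0:i, 2:c}
ways to finish when only these pieces remain (= sum over removing one remaining piece with nothing left below it):
  1 left: {2}→1  {4}→1
  2 left: {2,4}→2  {3,4}→1
  3 left: {1,3,4}→1  {2,3,4}→3
  placing 0:i first → 4 extensions
  placing 2:c first → 1 extensions
total linear extensions = 5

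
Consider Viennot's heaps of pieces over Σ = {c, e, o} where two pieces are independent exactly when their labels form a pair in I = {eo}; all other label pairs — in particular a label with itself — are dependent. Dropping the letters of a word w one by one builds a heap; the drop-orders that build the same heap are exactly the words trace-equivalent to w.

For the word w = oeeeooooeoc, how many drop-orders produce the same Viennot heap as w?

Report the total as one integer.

210

drop 0:o onto floor
drop 1:e onto floor
drop 2:e onto {1:e}
drop 3:e onto {2:e}
drop 4:o onto {0:o}
drop 5:o onto {4:o}
drop 6:o onto {5:o}
drop 7:o onto {6:o}
drop 8:e onto {3:e}
drop 9:o onto {7:o}
drop 10:c onto {8:e, 9:o}
ground layer = {0:o, 1:e}
drop-orders for the pieces not yet dropped (sum over which currently-grounded one goes next):
  1 to go: {10} 1
  2 to go: {8,10} 1  {9,10} 1
  3 to go: {3,8,10} 1  {7,9,10} 1  {8,9,10} 2
  4 to go: {2,3,8,10} 1  {3,8,9,10} 3  {6,7,9,10} 1  {7,8,9,10} 3
  5 to go: {1,2,3,8,10} 1  {2,3,8,9,10} 4  {3,7,8,9,10} 6  {5,6,7,9,10} 1  {6,7,8,9,10} 4
  6 to go: {1,2,3,8,9,10} 5  {2,3,7,8,9,10} 10  {3,6,7,8,9,10} 10  {4,5,6,7,9,10} 1  {5,6,7,8,9,10} 5
  7 to go: {0,4,5,6,7,9,10} 1  {1,2,3,7,8,9,10} 15  {2,3,6,7,8,9,10} 20  {3,5,6,7,8,9,10} 15  {4,5,6,7,8,9,10} 6
  8 to go: {0,4,5,6,7,8,9,10} 7  {1,2,3,6,7,8,9,10} 35  {2,3,5,6,7,8,9,10} 35  {3,4,5,6,7,8,9,10} 21
  9 to go: {0,3,4,5,6,7,8,9,10} 28  {1,2,3,5,6,7,8,9,10} 70  {2,3,4,5,6,7,8,9,10} 56
  if 0:o drops first: 126 orders
  if 1:e drops first: 84 orders
heap linearizations: 210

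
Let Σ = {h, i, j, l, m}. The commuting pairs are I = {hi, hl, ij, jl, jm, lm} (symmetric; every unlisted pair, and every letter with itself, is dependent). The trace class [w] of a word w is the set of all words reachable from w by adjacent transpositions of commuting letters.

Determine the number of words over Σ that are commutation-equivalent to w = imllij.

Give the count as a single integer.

0(i) covers ∅
1(m) covers 0:i
2(l) covers 0:i
3(l) covers 2:l
4(i) covers 1:m, 3:l
5(j) covers ∅
floor of heap: 0:i, 5:j
completions by unplaced set U, small U first (add the entries for U minus each lowest piece of U):
  |U|=1: {4}:1  {5}:1
  |U|=2: {1,4}:1  {3,4}:1  {4,5}:2
  |U|=3: {1,3,4}:2  {1,4,5}:3  {2,3,4}:1  {3,4,5}:3
  |U|=4: {1,2,3,4}:3  {1,3,4,5}:8  {2,3,4,5}:4
  start at 0(i): 15
  start at 5(j): 3
sum over floor = 18

18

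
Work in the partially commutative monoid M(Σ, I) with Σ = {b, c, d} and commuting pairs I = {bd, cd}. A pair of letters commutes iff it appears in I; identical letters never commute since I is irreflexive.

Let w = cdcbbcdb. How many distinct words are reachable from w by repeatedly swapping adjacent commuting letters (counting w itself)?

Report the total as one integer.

drop 0:c onto floor
drop 1:d onto floor
drop 2:c onto {0:c}
drop 3:b onto {2:c}
drop 4:b onto {3:b}
drop 5:c onto {4:b}
drop 6:d onto {1:d}
drop 7:b onto {5:c}
ground layer = {0:c, 1:d}
drop-orders for the pieces not yet dropped (sum over which currently-grounded one goes next):
  1 to go: {6} 1  {7} 1
  2 to go: {1,6} 1  {5,7} 1  {6,7} 2
  3 to go: {1,6,7} 3  {4,5,7} 1  {5,6,7} 3
  4 to go: {1,5,6,7} 6  {3,4,5,7} 1  {4,5,6,7} 4
  5 to go: {1,4,5,6,7} 10  {2,3,4,5,7} 1  {3,4,5,6,7} 5
  6 to go: {0,2,3,4,5,7} 1  {1,3,4,5,6,7} 15  {2,3,4,5,6,7} 6
  if 0:c drops first: 21 orders
  if 1:d drops first: 7 orders
heap linearizations: 28

28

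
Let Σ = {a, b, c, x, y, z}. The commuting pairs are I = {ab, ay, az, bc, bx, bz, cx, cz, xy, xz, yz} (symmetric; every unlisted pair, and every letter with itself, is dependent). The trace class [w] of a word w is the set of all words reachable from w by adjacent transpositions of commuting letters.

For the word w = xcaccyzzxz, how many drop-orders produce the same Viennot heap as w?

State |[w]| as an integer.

960

0(x) covers ∅
1(c) covers ∅
2(a) covers 0:x, 1:c
3(c) covers 2:a
4(c) covers 3:c
5(y) covers 4:c
6(z) covers ∅
7(z) covers 6:z
8(x) covers 2:a
9(z) covers 7:z
floor of heap: 0:x, 1:c, 6:z
completions by unplaced set U, small U first (add the entries for U minus each lowest piece of U):
  |U|=1: {5}:1  {8}:1  {9}:1
  |U|=2: {4,5}:1  {5,8}:2  {5,9}:2  {7,9}:1  {8,9}:2
  |U|=3: {3,4,5}:1  {4,5,8}:3  {4,5,9}:3  {5,7,9}:3  {5,8,9}:6  {6,7,9}:1  {7,8,9}:3
  |U|=4: {3,4,5,8}:4  {3,4,5,9}:4  {4,5,7,9}:6  {4,5,8,9}:12  {5,6,7,9}:4  {5,7,8,9}:12  {6,7,8,9}:4
  |U|=5: {2,3,4,5,8}:4  {3,4,5,7,9}:10  {3,4,5,8,9}:20  {4,5,6,7,9}:10  {4,5,7,8,9}:30  {5,6,7,8,9}:20
  |U|=6: {0,2,3,4,5,8}:4  {1,2,3,4,5,8}:4  {2,3,4,5,8,9}:24  {3,4,5,6,7,9}:20  {3,4,5,7,8,9}:60  {4,5,6,7,8,9}:60
  |U|=7: {0,1,2,3,4,5,8}:8  {0,2,3,4,5,8,9}:28  {1,2,3,4,5,8,9}:28  {2,3,4,5,7,8,9}:84  {3,4,5,6,7,8,9}:140
  |U|=8: {0,1,2,3,4,5,8,9}:64  {0,2,3,4,5,7,8,9}:112  {1,2,3,4,5,7,8,9}:112  {2,3,4,5,6,7,8,9}:224
  start at 0(x): 336
  start at 1(c): 336
  start at 6(z): 288
sum over floor = 960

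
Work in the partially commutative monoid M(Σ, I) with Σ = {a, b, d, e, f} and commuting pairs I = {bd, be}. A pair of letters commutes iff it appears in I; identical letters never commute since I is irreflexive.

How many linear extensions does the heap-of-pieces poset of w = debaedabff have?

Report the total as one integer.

3

0(d) covers ∅
1(e) covers 0:d
2(b) covers ∅
3(a) covers 1:e, 2:b
4(e) covers 3:a
5(d) covers 4:e
6(a) covers 5:d
7(b) covers 6:a
8(f) covers 7:b
9(f) covers 8:f
floor of heap: 0:d, 2:b
completions by unplaced set U, small U first (add the entries for U minus each lowest piece of U):
  |U|=1: {9}:1
  |U|=2: {8,9}:1
  |U|=3: {7,8,9}:1
  |U|=4: {6,7,8,9}:1
  |U|=5: {5,6,7,8,9}:1
  |U|=6: {4,5,6,7,8,9}:1
  |U|=7: {3,4,5,6,7,8,9}:1
  |U|=8: {1,3,4,5,6,7,8,9}:1  {2,3,4,5,6,7,8,9}:1
  start at 0(d): 2
  start at 2(b): 1
sum over floor = 3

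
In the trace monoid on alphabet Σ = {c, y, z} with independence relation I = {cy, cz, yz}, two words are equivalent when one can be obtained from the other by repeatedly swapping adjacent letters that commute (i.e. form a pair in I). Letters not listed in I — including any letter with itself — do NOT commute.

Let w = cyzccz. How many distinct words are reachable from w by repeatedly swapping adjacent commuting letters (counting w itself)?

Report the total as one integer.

#0=c has no predecessor
#1=y has no predecessor
#2=z has no predecessor
#3=c depends on [0:c]
#4=c depends on [3:c]
#5=z depends on [2:z]
sources: [0:c, 1:y, 2:z]
N(rest) = Σ N(rest − s) over sources s of rest; N(one piece) = 1:
  size 1 → [1]=1  [4]=1  [5]=1
  size 2 → [1,4]=2  [1,5]=2  [2,5]=1  [3,4]=1  [4,5]=2
  size 3 → [0,3,4]=1  [1,2,5]=3  [1,3,4]=3  [1,4,5]=6  [2,4,5]=3  [3,4,5]=3
  size 4 → [0,1,3,4]=4  [0,3,4,5]=4  [1,2,4,5]=12  [1,3,4,5]=12  [2,3,4,5]=6
  first=0(c) contributes 30
  first=1(y) contributes 10
  first=2(z) contributes 20
|[w]| = 60

60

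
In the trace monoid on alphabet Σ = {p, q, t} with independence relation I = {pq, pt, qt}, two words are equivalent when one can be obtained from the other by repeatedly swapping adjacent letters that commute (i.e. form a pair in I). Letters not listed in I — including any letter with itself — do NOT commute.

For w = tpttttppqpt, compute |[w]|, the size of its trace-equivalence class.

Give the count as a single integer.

2310

0(t) covers ∅
1(p) covers ∅
2(t) covers 0:t
3(t) covers 2:t
4(t) covers 3:t
5(t) covers 4:t
6(p) covers 1:p
7(p) covers 6:p
8(q) covers ∅
9(p) covers 7:p
10(t) covers 5:t
floor of heap: 0:t, 1:p, 8:q
completions by unplaced set U, small U first (add the entries for U minus each lowest piece of U):
  |U|=1: {8}:1  {9}:1  {10}:1
  |U|=2: {5,10}:1  {7,9}:1  {8,9}:2  {8,10}:2  {9,10}:2
  |U|=3: {4,5,10}:1  {5,8,10}:3  {5,9,10}:3  {6,7,9}:1  {7,8,9}:3  {7,9,10}:3  {8,9,10}:6
  |U|=4: {1,6,7,9}:1  {3,4,5,10}:1  {4,5,8,10}:4  {4,5,9,10}:4  {5,7,9,10}:6  {5,8,9,10}:12  {6,7,8,9}:4  {6,7,9,10}:4  {7,8,9,10}:12
  |U|=5: {1,6,7,8,9}:5  {1,6,7,9,10}:5  {2,3,4,5,10}:1  {3,4,5,8,10}:5  {3,4,5,9,10}:5  {4,5,7,9,10}:10  {4,5,8,9,10}:20  {5,6,7,9,10}:10  {5,7,8,9,10}:30  {6,7,8,9,10}:20
  |U|=6: {0,2,3,4,5,10}:1  {1,5,6,7,9,10}:15  {1,6,7,8,9,10}:30  {2,3,4,5,8,10}:6  {2,3,4,5,9,10}:6  {3,4,5,7,9,10}:15  {3,4,5,8,9,10}:30  {4,5,6,7,9,10}:20  {4,5,7,8,9,10}:60  {5,6,7,8,9,10}:60
  |U|=7: {0,2,3,4,5,8,10}:7  {0,2,3,4,5,9,10}:7  {1,4,5,6,7,9,10}:35  {1,5,6,7,8,9,10}:105  {2,3,4,5,7,9,10}:21  {2,3,4,5,8,9,10}:42  {3,4,5,6,7,9,10}:35  {3,4,5,7,8,9,10}:105  {4,5,6,7,8,9,10}:140
  |U|=8: {0,2,3,4,5,7,9,10}:28  {0,2,3,4,5,8,9,10}:56  {1,3,4,5,6,7,9,10}:70  {1,4,5,6,7,8,9,10}:280  {2,3,4,5,6,7,9,10}:56  {2,3,4,5,7,8,9,10}:168  {3,4,5,6,7,8,9,10}:280
  |U|=9: {0,2,3,4,5,6,7,9,10}:84  {0,2,3,4,5,7,8,9,10}:252  {1,2,3,4,5,6,7,9,10}:126  {1,3,4,5,6,7,8,9,10}:630  {2,3,4,5,6,7,8,9,10}:504
  start at 0(t): 1260
  start at 1(p): 840
  start at 8(q): 210
sum over floor = 2310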